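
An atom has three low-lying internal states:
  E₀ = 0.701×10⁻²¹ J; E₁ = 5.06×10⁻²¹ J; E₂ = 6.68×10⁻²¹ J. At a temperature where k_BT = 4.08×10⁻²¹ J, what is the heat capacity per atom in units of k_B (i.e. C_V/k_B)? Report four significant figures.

Eᵢ/kT = 0.171814, 1.24020, 1.63725.
Z = Σ e^(−Eᵢ/kT) = e^(−0.171814) + e^(−1.24020) + e^(−1.63725) = 0.842136 + 0.289326 + 0.194514 = 1.32598.
⟨E⟩ = 2.52921, ⟨E²⟩ = 12.4446.
C_V/k_B = (⟨E²⟩ − ⟨E⟩²)/(kT)² = (12.4446 − 6.39690)/16.6464 = 0.3633.

0.3633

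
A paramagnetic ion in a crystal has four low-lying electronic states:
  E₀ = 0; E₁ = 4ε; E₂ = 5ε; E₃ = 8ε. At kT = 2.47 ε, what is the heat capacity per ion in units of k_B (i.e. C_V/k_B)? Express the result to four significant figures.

Eᵢ/kT = 0, 1.61943, 2.02429, 3.23887.
Z = Σ e^(−Eᵢ/kT) = e^(−0) + e^(−1.61943) + e^(−2.02429) + e^(−3.23887) = 1.00000 + 0.198012 + 0.132088 + 0.0392082 = 1.36931.
⟨E⟩ = 1.28981 ε, ⟨E²⟩ = 6.55784 ε².
C_V/k_B = (⟨E²⟩ − ⟨E⟩²)/(kT)² = (6.55784 − 1.66361)/6.10090 = 0.8022.

0.8022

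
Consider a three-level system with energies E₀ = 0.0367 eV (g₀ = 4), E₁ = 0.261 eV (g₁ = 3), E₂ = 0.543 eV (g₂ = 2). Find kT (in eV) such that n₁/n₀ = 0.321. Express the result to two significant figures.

n₁/n₀ = (g₁/g₀) exp[−(E₁−E₀)/kT] = 0.321.
⇒ (E₁−E₀)/kT = ln((3/4)/0.321) = ln(2.336) = 0.8484.
kT = 0.2243 eV / 0.8484 = 0.26 eV.

0.26 eV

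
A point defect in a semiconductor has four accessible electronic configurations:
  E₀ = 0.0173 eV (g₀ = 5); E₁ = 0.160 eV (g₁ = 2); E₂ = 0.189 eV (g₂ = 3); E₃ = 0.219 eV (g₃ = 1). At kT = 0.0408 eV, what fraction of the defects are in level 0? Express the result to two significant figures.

0.98

Eᵢ/kT = 0.4240, 3.922, 4.632, 5.368.
Z = Σ gᵢe^(−Eᵢ/kT) = 5·e^(−0.4240) + 2·e^(−3.922) + 3·e^(−4.632) + 1·e^(−5.368) = 3.272 + 0.03960 + 0.02921 + 0.004663 = 3.345.
P₀ = g₀ e^(−E₀/kT) / Z = 3.272/3.345 = 0.98.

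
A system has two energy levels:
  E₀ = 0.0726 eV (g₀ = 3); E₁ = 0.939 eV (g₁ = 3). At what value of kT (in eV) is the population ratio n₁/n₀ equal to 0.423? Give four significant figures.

n₁/n₀ = (g₁/g₀) exp[−(E₁−E₀)/kT] = 0.423.
⇒ (E₁−E₀)/kT = ln((3/3)/0.423) = ln(2.36407) = 0.860385.
kT = 0.8664 eV / 0.860385 = 1.007 eV.

1.007 eV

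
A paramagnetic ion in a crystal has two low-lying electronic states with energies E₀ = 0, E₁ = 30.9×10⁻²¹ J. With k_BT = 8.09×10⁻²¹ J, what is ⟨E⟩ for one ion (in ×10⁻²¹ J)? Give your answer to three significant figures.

Eᵢ/kT = 0, 3.8195.
Z = Σ e^(−Eᵢ/kT) = e^(−0) + e^(−3.8195) = 1.0000 + 0.021939 = 1.0219.
⟨E⟩ = Σ Eᵢ e^(−Eᵢ/kT) / Z = (0·1.0000 + 30.9·0.021939) / 1.0219 = 0.663 ×10⁻²¹ J.

0.663 ×10⁻²¹ J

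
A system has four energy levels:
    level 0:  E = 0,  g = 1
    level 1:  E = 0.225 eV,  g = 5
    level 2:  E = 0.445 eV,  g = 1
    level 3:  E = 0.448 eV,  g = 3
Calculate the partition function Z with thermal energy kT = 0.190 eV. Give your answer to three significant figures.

Z = 2.91

Eᵢ/kT = 0, 1.1842, 2.3421, 2.3579.
Z = Σ gᵢe^(−Eᵢ/kT) = 1·e^(−0) + 5·e^(−1.1842) + 1·e^(−2.3421) + 3·e^(−2.3579) = 1.0000 + 1.5300 + 0.096126 + 0.28386 = 2.9100.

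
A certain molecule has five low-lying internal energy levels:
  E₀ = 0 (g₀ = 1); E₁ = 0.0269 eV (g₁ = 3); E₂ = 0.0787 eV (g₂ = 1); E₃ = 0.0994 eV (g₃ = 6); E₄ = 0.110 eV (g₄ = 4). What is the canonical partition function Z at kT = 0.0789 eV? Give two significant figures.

Eᵢ/kT = 0, 0.3409, 0.9975, 1.260, 1.394.
Z = Σ gᵢe^(−Eᵢ/kT) = 1·e^(−0) + 3·e^(−0.3409) + 1·e^(−0.9975) + 6·e^(−1.260) + 4·e^(−1.394) = 1.000 + 2.133 + 0.3688 + 1.702 + 0.9923 = 6.196.

Z = 6.2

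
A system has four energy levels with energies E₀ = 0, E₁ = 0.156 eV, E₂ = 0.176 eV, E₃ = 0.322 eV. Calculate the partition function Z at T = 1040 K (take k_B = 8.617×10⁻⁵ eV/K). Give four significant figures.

Z = 1.343

k_BT = 8.617×10⁻⁵ × 1040 K = 0.0896168 eV.
Eᵢ/kT = 0, 1.74075, 1.96392, 3.59308.
Z = Σ e^(−Eᵢ/kT) = e^(−0) + e^(−1.74075) + e^(−1.96392) + e^(−3.59308) = 1.00000 + 0.175389 + 0.140307 + 0.0275135 = 1.34321.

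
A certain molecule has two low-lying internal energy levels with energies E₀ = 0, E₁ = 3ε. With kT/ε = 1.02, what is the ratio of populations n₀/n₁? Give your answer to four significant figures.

n₀/n₁ = exp[−(E₀−E₁)/kT] = exp(−(-3ε)/(1.02ε)) = exp(2.94118) = 18.94.

18.94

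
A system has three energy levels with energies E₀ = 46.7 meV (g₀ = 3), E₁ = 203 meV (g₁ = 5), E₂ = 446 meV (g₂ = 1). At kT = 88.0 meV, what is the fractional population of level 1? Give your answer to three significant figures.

Eᵢ/kT = 0.53068, 2.3068, 5.0682.
Z = Σ gᵢe^(−Eᵢ/kT) = 3·e^(−0.53068) + 5·e^(−2.3068) + 1·e^(−5.0682) = 1.7646 + 0.49790 + 0.0062937 = 2.2688.
P₁ = g₁ e^(−E₁/kT) / Z = 0.49790/2.2688 = 0.219.

0.219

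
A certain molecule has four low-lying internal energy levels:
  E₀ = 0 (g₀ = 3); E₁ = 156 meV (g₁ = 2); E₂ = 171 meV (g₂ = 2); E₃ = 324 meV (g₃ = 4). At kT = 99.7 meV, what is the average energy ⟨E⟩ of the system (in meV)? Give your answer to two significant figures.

45 meV

Eᵢ/kT = 0, 1.565, 1.715, 3.250.
Z = Σ gᵢe^(−Eᵢ/kT) = 3·e^(−0) + 2·e^(−1.565) + 2·e^(−1.715) + 4·e^(−3.250) = 3.000 + 0.4182 + 0.3599 + 0.1551 = 3.933.
⟨E⟩ = Σ Eᵢ gᵢe^(−Eᵢ/kT) / Z = (0·3.000 + 156·0.4182 + 171·0.3599 + 324·0.1551) / 3.933 = 45 meV.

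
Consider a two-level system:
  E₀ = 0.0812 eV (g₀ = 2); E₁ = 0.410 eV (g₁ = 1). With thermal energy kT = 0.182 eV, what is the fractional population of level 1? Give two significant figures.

Eᵢ/kT = 0.4462, 2.253.
Z = Σ gᵢe^(−Eᵢ/kT) = 2·e^(−0.4462) + 1·e^(−2.253) = 1.280 + 0.1051 = 1.385.
P₁ = g₁ e^(−E₁/kT) / Z = 0.1051/1.385 = 0.076.

0.076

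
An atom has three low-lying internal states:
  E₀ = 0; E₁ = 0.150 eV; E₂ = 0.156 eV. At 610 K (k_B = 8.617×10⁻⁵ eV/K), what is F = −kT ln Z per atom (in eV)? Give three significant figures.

-0.00544 eV

k_BT = 8.617×10⁻⁵ × 610 K = 0.052564 eV.
Eᵢ/kT = 0, 2.8537, 2.9678.
Z = Σ e^(−Eᵢ/kT) = e^(−0) + e^(−2.8537) + e^(−2.9678) = 1.0000 + 0.057631 + 0.051416 = 1.1090.
F = −kT ln Z = −0.052564 × ln(1.1090) = −0.052564 × 0.10346 = -0.00544 eV.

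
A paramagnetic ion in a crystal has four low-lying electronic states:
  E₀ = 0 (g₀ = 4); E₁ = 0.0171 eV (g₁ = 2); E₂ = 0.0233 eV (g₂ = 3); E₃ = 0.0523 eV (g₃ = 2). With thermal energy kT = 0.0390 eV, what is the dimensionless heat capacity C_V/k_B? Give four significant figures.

0.1471

Eᵢ/kT = 0, 0.438462, 0.597436, 1.34103.
Z = Σ gᵢe^(−Eᵢ/kT) = 4·e^(−0) + 2·e^(−0.438462) + 3·e^(−0.597436) + 2·e^(−1.34103) = 4.00000 + 1.29006 + 1.65066 + 0.523152 = 7.46387.
⟨E⟩ = 0.0117742 eV, ⟨E²⟩ = 0.000362322 eV².
C_V/k_B = (⟨E²⟩ − ⟨E⟩²)/(kT)² = (0.000362322 − 0.000138632)/0.00152100 = 0.1471.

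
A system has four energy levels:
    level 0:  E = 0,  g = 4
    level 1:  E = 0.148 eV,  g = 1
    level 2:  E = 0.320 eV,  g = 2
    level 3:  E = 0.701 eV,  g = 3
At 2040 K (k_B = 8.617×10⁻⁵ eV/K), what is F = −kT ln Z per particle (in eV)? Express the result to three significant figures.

-0.276 eV

k_BT = 8.617×10⁻⁵ × 2040 K = 0.17579 eV.
Eᵢ/kT = 0, 0.84191, 1.8204, 3.9877.
Z = Σ gᵢe^(−Eᵢ/kT) = 4·e^(−0) + 1·e^(−0.84191) + 2·e^(−1.8204) + 3·e^(−3.9877) = 4.0000 + 0.43089 + 0.32392 + 0.055627 = 4.8104.
F = −kT ln Z = −0.17579 × ln(4.8104) = −0.17579 × 1.5708 = -0.276 eV.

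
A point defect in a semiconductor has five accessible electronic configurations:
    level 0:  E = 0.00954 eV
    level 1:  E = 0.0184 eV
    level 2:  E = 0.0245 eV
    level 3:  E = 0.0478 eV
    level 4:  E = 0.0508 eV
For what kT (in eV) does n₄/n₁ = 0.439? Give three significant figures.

0.0394 eV

n₄/n₁ = exp[−(E₄−E₁)/kT] = 0.439.
⇒ (E₄−E₁)/kT = ln(1/0.439) = ln(2.2779) = 0.82325.
kT = 0.0324 eV / 0.82325 = 0.0394 eV.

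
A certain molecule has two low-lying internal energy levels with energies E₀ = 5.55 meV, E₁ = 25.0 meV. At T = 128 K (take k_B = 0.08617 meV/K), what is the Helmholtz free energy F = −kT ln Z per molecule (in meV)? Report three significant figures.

3.80 meV

k_BT = 0.08617 × 128 K = 11.030 meV.
Eᵢ/kT = 0.50317, 2.2665.
Z = Σ e^(−Eᵢ/kT) = e^(−0.50317) + e^(−2.2665) = 0.60461 + 0.10367 = 0.70828.
F = −kT ln Z = −11.030 × ln(0.70828) = −11.030 × -0.34492 = 3.80 meV.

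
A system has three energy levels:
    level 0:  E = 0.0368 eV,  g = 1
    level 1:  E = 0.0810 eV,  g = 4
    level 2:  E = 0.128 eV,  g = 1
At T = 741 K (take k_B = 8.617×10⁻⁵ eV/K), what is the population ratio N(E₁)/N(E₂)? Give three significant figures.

k_BT = 8.617×10⁻⁵ × 741 K = 0.063852 eV.
n₁/n₂ = (g₁/g₂) exp[−(E₁−E₂)/kT] = (4/1) × exp(−(-0.0470 eV)/(0.063852 eV)) = (4/1) × exp(0.73608) = 8.35.

8.35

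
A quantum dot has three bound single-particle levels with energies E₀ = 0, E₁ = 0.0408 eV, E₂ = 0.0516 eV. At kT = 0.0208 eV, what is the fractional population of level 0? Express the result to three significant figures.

Eᵢ/kT = 0, 1.9615, 2.4808.
Z = Σ e^(−Eᵢ/kT) = e^(−0) + e^(−1.9615) + e^(−2.4808) = 1.0000 + 0.14065 + 0.083676 = 1.2243.
P₀ = e^(−E₀/kT) / Z = 1.0000/1.2243 = 0.817.

0.817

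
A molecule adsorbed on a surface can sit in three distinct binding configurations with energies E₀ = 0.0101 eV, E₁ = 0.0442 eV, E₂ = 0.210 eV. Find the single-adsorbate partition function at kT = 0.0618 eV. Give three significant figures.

Eᵢ/kT = 0.16343, 0.71521, 3.3981.
Z = Σ e^(−Eᵢ/kT) = e^(−0.16343) + e^(−0.71521) + e^(−3.3981) = 0.84923 + 0.48909 + 0.033437 = 1.3718.

Z = 1.37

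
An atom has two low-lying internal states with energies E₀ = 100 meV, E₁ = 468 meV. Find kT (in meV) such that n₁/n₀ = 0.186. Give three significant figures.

n₁/n₀ = exp[−(E₁−E₀)/kT] = 0.186.
⇒ (E₁−E₀)/kT = ln(1/0.186) = ln(5.3763) = 1.6820.
kT = 368 meV / 1.6820 = 219 meV.

219 meV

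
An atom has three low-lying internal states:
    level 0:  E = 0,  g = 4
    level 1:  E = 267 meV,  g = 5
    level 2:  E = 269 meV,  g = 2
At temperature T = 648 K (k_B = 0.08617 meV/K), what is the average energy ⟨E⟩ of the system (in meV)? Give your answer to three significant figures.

k_BT = 0.08617 × 648 K = 55.838 meV.
Eᵢ/kT = 0, 4.7817, 4.8175.
Z = Σ gᵢe^(−Eᵢ/kT) = 4·e^(−0) + 5·e^(−4.7817) + 2·e^(−4.8175) = 4.0000 + 0.041909 + 0.016174 = 4.0581.
⟨E⟩ = Σ Eᵢ gᵢe^(−Eᵢ/kT) / Z = (0·4.0000 + 267·0.041909 + 269·0.016174) / 4.0581 = 3.83 meV.

3.83 meV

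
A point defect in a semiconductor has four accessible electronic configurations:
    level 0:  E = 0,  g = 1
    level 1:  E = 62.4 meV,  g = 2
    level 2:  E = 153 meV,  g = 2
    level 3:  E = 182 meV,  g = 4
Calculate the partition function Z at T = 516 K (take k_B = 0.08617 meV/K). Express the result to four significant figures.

Z = 1.622

k_BT = 0.08617 × 516 K = 44.4637 meV.
Eᵢ/kT = 0, 1.40339, 3.44101, 4.09323.
Z = Σ gᵢe^(−Eᵢ/kT) = 1·e^(−0) + 2·e^(−1.40339) + 2·e^(−3.44101) + 4·e^(−4.09323) = 1.00000 + 0.491525 + 0.0640646 + 0.0667410 = 1.62233.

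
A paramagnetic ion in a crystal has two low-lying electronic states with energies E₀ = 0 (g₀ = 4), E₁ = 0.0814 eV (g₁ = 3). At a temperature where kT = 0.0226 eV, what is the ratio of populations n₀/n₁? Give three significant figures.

n₀/n₁ = (g₀/g₁) exp[−(E₀−E₁)/kT] = (4/3) × exp(−(-0.0814 eV)/(0.0226 eV)) = (4/3) × exp(3.6018) = 48.9.

48.9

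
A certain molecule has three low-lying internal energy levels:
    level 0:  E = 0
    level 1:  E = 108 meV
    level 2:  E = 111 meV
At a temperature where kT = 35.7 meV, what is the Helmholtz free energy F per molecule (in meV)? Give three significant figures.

Eᵢ/kT = 0, 3.0252, 3.1092.
Z = Σ e^(−Eᵢ/kT) = e^(−0) + e^(−3.0252) + e^(−3.1092) = 1.0000 + 0.048548 + 0.044637 = 1.0932.
F = −kT ln Z = −35.7 × ln(1.0932) = −35.7 × 0.089109 = -3.18 meV.

-3.18 meV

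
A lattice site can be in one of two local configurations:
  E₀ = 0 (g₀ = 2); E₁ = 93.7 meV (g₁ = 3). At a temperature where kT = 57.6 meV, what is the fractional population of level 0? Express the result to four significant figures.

0.7723

Eᵢ/kT = 0, 1.62674.
Z = Σ gᵢe^(−Eᵢ/kT) = 2·e^(−0) + 3·e^(−1.62674) = 2.00000 + 0.589708 = 2.58971.
P₀ = g₀ e^(−E₀/kT) / Z = 2.00000/2.58971 = 0.7723.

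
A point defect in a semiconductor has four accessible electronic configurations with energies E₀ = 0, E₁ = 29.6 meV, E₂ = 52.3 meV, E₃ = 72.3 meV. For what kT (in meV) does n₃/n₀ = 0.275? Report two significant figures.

56 meV

n₃/n₀ = exp[−(E₃−E₀)/kT] = 0.275.
⇒ (E₃−E₀)/kT = ln(1/0.275) = ln(3.636) = 1.291.
kT = 72.3 meV / 1.291 = 56 meV.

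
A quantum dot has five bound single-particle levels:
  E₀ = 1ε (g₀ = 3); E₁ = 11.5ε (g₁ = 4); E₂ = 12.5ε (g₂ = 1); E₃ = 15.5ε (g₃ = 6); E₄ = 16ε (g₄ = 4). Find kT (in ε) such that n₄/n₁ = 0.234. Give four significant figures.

n₄/n₁ = (g₄/g₁) exp[−(E₄−E₁)/kT] = 0.234.
⇒ (E₄−E₁)/kT = ln((4/4)/0.234) = ln(4.27350) = 1.45243.
kT = 4.5ε / 1.45243 = 3.098 ε.

3.098 ε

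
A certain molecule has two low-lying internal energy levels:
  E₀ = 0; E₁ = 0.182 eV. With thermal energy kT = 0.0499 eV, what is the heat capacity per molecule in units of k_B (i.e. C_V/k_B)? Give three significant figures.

0.329

Eᵢ/kT = 0, 3.6473.
Z = Σ e^(−Eᵢ/kT) = e^(−0) + e^(−3.6473) = 1.0000 + 0.026061 = 1.0261.
⟨E⟩ = 0.0046225 eV, ⟨E²⟩ = 0.00084129 eV².
C_V/k_B = (⟨E²⟩ − ⟨E⟩²)/(kT)² = (0.00084129 − 0.000021368)/0.0024900 = 0.329.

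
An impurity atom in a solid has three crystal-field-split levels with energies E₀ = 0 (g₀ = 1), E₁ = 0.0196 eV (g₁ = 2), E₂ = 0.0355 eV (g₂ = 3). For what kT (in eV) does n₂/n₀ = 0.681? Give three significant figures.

0.0239 eV

n₂/n₀ = (g₂/g₀) exp[−(E₂−E₀)/kT] = 0.681.
⇒ (E₂−E₀)/kT = ln((3/1)/0.681) = ln(4.4053) = 1.4828.
kT = 0.0355 eV / 1.4828 = 0.0239 eV.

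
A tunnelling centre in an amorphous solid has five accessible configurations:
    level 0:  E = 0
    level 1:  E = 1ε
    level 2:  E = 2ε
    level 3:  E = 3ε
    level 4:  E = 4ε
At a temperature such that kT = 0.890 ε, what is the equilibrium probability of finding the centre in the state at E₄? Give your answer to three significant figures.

0.00757

Eᵢ/kT = 0, 1.1236, 2.2472, 3.3708, 4.4944.
Z = Σ e^(−Eᵢ/kT) = e^(−0) + e^(−1.1236) + e^(−2.2472) + e^(−3.3708) + e^(−4.4944) = 1.0000 + 0.32511 + 0.10569 + 0.034362 + 0.011171 = 1.4763.
P₄ = e^(−E₄/kT) / Z = 0.011171/1.4763 = 0.00757.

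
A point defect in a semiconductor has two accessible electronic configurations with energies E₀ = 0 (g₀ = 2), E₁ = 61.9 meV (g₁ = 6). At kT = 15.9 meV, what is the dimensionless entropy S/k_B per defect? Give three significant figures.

0.977

Eᵢ/kT = 0, 3.8931.
Z = Σ gᵢe^(−Eᵢ/kT) = 2·e^(−0) + 6·e^(−3.8931) = 2.0000 + 0.12229 = 2.1223.
⟨E⟩ = Σ EᵢPᵢ = 3.5668 meV.
S/k_B = ln Z + ⟨E⟩/kT = ln(2.1223) + 3.5668/15.9 = 0.75250 + 0.22433 = 0.977.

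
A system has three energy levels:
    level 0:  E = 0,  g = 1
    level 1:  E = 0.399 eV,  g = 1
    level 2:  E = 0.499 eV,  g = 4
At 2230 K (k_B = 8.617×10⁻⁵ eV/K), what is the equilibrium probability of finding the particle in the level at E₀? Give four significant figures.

k_BT = 8.617×10⁻⁵ × 2230 K = 0.192159 eV.
Eᵢ/kT = 0, 2.07641, 2.59681.
Z = Σ gᵢe^(−Eᵢ/kT) = 1·e^(−0) + 1·e^(−2.07641) + 4·e^(−2.59681) = 1.00000 + 0.125380 + 0.298044 = 1.42342.
P₀ = g₀ e^(−E₀/kT) / Z = 1.00000/1.42342 = 0.7025.

0.7025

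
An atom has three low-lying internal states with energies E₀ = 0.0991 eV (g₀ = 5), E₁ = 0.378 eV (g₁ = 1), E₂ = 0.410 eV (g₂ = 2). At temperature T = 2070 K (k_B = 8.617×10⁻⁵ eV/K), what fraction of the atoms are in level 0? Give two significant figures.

0.90

k_BT = 8.617×10⁻⁵ × 2070 K = 0.1784 eV.
Eᵢ/kT = 0.5555, 2.119, 2.298.
Z = Σ gᵢe^(−Eᵢ/kT) = 5·e^(−0.5555) + 1·e^(−2.119) + 2·e^(−2.298) = 2.869 + 0.1202 + 0.2009 = 3.190.
P₀ = g₀ e^(−E₀/kT) / Z = 2.869/3.190 = 0.90.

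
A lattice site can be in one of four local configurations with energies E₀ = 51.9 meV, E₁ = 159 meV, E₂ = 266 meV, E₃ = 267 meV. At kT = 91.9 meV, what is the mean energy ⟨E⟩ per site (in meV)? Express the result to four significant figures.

Eᵢ/kT = 0.564744, 1.73014, 2.89445, 2.90533.
Z = Σ e^(−Eᵢ/kT) = e^(−0.564744) + e^(−1.73014) + e^(−2.89445) + e^(−2.90533) = 0.568506 + 0.177260 + 0.0553294 + 0.0547307 = 0.855826.
⟨E⟩ = Σ Eᵢ e^(−Eᵢ/kT) / Z = (51.9·0.568506 + 159·0.177260 + 266·0.0553294 + 267·0.0547307) / 0.855826 = 101.7 meV.

101.7 meV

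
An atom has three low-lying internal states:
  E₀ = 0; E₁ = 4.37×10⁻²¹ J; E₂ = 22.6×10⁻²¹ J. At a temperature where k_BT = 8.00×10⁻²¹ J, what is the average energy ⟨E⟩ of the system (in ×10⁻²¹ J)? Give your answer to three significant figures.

Eᵢ/kT = 0, 0.54625, 2.8250.
Z = Σ e^(−Eᵢ/kT) = e^(−0) + e^(−0.54625) + e^(−2.8250) = 1.0000 + 0.57912 + 0.059309 = 1.6384.
⟨E⟩ = Σ Eᵢ e^(−Eᵢ/kT) / Z = (0·1.0000 + 4.37·0.57912 + 22.6·0.059309) / 1.6384 = 2.36 ×10⁻²¹ J.

2.36 ×10⁻²¹ J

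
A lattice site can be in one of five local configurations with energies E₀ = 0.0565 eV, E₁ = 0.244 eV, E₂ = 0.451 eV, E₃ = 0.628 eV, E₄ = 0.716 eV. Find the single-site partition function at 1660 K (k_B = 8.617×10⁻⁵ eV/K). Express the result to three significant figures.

Z = 0.917

k_BT = 8.617×10⁻⁵ × 1660 K = 0.14304 eV.
Eᵢ/kT = 0.39499, 1.7058, 3.1530, 4.3904, 5.0056.
Z = Σ e^(−Eᵢ/kT) = e^(−0.39499) + e^(−1.7058) + e^(−3.1530) + e^(−4.3904) + e^(−5.0056) = 0.67369 + 0.18163 + 0.042724 + 0.012396 + 0.0067003 = 0.91714.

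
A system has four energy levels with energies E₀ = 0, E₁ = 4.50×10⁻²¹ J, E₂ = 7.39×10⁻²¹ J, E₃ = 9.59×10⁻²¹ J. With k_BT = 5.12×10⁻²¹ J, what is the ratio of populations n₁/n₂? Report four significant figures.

n₁/n₂ = exp[−(E₁−E₂)/kT] = exp(−(-2.89 ×10⁻²¹ J)/(5.12 ×10⁻²¹ J)) = exp(0.564453) = 1.758.

1.758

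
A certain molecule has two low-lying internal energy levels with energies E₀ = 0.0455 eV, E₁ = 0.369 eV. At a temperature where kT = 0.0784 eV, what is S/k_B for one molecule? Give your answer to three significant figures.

0.0816

Eᵢ/kT = 0.58036, 4.7066.
Z = Σ e^(−Eᵢ/kT) = e^(−0.58036) + e^(−4.7066) = 0.55970 + 0.0090354 = 0.56874.
⟨E⟩ = Σ EᵢPᵢ = 0.050639 eV.
S/k_B = ln Z + ⟨E⟩/kT = ln(0.56874) + 0.050639/0.0784 = -0.56433 + 0.64591 = 0.0816.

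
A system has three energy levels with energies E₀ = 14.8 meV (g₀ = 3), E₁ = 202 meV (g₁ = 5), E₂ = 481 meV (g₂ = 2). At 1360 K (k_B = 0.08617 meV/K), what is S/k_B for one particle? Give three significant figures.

1.83

k_BT = 0.08617 × 1360 K = 117.19 meV.
Eᵢ/kT = 0.12629, 1.7237, 4.1044.
Z = Σ gᵢe^(−Eᵢ/kT) = 3·e^(−0.12629) + 5·e^(−1.7237) + 2·e^(−4.1044) = 2.6441 + 0.89202 + 0.033000 = 3.5691.
⟨E⟩ = Σ EᵢPᵢ = 65.897 meV.
S/k_B = ln Z + ⟨E⟩/kT = ln(3.5691) + 65.897/117.19 = 1.2723 + 0.56231 = 1.83.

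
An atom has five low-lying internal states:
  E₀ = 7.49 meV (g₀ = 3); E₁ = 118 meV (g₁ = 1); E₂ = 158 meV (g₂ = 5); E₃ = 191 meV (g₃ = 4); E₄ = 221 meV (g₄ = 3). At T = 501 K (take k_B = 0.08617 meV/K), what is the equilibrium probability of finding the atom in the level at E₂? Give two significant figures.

0.046

k_BT = 0.08617 × 501 K = 43.17 meV.
Eᵢ/kT = 0.1735, 2.733, 3.660, 4.424, 5.119.
Z = Σ gᵢe^(−Eᵢ/kT) = 3·e^(−0.1735) + 1·e^(−2.733) + 5·e^(−3.660) + 4·e^(−4.424) + 3·e^(−5.119) = 2.522 + 0.06502 + 0.1287 + 0.04794 + 0.01795 = 2.782.
P₂ = g₂ e^(−E₂/kT) / Z = 0.1287/2.782 = 0.046.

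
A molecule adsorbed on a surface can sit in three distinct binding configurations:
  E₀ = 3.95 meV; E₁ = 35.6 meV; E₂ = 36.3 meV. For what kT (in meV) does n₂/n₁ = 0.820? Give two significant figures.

n₂/n₁ = exp[−(E₂−E₁)/kT] = 0.820.
⇒ (E₂−E₁)/kT = ln(1/0.820) = ln(1.220) = 0.1989.
kT = 0.7 meV / 0.1989 = 3.5 meV.

3.5 meV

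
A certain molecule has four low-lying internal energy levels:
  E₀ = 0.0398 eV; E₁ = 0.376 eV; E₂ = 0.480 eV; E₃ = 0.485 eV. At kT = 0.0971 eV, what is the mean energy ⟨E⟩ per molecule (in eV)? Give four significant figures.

Eᵢ/kT = 0.409887, 3.87230, 4.94336, 4.99485.
Z = Σ e^(−Eᵢ/kT) = e^(−0.409887) + e^(−3.87230) + e^(−4.94336) + e^(−4.99485) = 0.663725 + 0.0208105 + 0.00713060 + 0.00677274 = 0.698439.
⟨E⟩ = Σ Eᵢ e^(−Eᵢ/kT) / Z = (0.0398·0.663725 + 0.376·0.0208105 + 0.480·0.00713060 + 0.485·0.00677274) / 0.698439 = 0.05863 eV.

0.05863 eV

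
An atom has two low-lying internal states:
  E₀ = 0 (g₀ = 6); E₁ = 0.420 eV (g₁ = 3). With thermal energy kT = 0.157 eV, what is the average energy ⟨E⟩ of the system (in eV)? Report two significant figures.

Eᵢ/kT = 0, 2.675.
Z = Σ gᵢe^(−Eᵢ/kT) = 6·e^(−0) + 3·e^(−2.675) = 6.000 + 0.2067 = 6.207.
⟨E⟩ = Σ Eᵢ gᵢe^(−Eᵢ/kT) / Z = (0·6.000 + 0.420·0.2067) / 6.207 = 0.014 eV.

0.014 eV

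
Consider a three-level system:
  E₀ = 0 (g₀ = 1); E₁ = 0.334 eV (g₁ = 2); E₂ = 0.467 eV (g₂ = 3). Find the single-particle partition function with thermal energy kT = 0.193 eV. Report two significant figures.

Eᵢ/kT = 0, 1.731, 2.420.
Z = Σ gᵢe^(−Eᵢ/kT) = 1·e^(−0) + 2·e^(−1.731) + 3·e^(−2.420) = 1.000 + 0.3542 + 0.2668 = 1.621.

Z = 1.6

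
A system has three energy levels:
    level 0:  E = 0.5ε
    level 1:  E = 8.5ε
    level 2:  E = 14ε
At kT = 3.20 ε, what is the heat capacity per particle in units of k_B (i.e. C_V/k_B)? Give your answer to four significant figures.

Eᵢ/kT = 0.156250, 2.65625, 4.37500.
Z = Σ e^(−Eᵢ/kT) = e^(−0.156250) + e^(−2.65625) + e^(−4.37500) = 0.855345 + 0.0702110 + 0.0125881 = 0.938144.
⟨E⟩ = 1.27987 ε, ⟨E²⟩ = 8.26509 ε².
C_V/k_B = (⟨E²⟩ − ⟨E⟩²)/(kT)² = (8.26509 − 1.63807)/10.2400 = 0.6472.

0.6472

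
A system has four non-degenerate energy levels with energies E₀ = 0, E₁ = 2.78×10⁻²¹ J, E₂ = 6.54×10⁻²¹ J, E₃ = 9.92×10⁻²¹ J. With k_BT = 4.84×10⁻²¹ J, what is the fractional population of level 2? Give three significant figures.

Eᵢ/kT = 0, 0.57438, 1.3512, 2.0496.
Z = Σ e^(−Eᵢ/kT) = e^(−0) + e^(−0.57438) + e^(−1.3512) + e^(−2.0496) = 1.0000 + 0.56305 + 0.25893 + 0.12879 = 1.9508.
P₂ = e^(−E₂/kT) / Z = 0.25893/1.9508 = 0.133.

0.133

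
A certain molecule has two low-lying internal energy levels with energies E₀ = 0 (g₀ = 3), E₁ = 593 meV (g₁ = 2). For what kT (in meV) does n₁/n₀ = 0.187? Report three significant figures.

n₁/n₀ = (g₁/g₀) exp[−(E₁−E₀)/kT] = 0.187.
⇒ (E₁−E₀)/kT = ln((2/3)/0.187) = ln(3.5651) = 1.2712.
kT = 593 meV / 1.2712 = 466 meV.

466 meV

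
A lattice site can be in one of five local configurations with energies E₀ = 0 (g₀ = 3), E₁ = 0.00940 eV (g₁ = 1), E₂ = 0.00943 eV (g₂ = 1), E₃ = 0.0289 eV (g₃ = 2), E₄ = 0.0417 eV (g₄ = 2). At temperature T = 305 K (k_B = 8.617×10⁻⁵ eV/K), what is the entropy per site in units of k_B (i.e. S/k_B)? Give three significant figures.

k_BT = 8.617×10⁻⁵ × 305 K = 0.026282 eV.
Eᵢ/kT = 0, 0.35766, 0.35880, 1.0996, 1.5866.
Z = Σ gᵢe^(−Eᵢ/kT) = 3·e^(−0) + 1·e^(−0.35766) + 1·e^(−0.35880) + 2·e^(−1.0996) + 2·e^(−1.5866) = 3.0000 + 0.69931 + 0.69851 + 0.66601 + 0.40924 = 5.4731.
⟨E⟩ = Σ EᵢPᵢ = 0.0090394 eV.
S/k_B = ln Z + ⟨E⟩/kT = ln(5.4731) + 0.0090394/0.026282 = 1.6998 + 0.34394 = 2.04.

2.04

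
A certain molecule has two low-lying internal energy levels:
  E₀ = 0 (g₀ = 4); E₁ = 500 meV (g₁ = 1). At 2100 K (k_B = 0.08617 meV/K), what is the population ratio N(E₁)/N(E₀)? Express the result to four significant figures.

0.01577

k_BT = 0.08617 × 2100 K = 180.957 meV.
n₁/n₀ = (g₁/g₀) exp[−(E₁−E₀)/kT] = (1/4) × exp(−(500 meV)/(180.957 meV)) = (1/4) × exp(-2.76309) = 0.01577.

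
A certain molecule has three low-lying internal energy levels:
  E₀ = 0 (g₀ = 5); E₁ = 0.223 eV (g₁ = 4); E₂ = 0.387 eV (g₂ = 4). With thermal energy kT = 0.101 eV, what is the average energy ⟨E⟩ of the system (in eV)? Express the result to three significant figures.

0.0238 eV

Eᵢ/kT = 0, 2.2079, 3.8317.
Z = Σ gᵢe^(−Eᵢ/kT) = 5·e^(−0) + 4·e^(−2.2079) + 4·e^(−3.8317) = 5.0000 + 0.43973 + 0.086691 = 5.5264.
⟨E⟩ = Σ Eᵢ gᵢe^(−Eᵢ/kT) / Z = (0·5.0000 + 0.223·0.43973 + 0.387·0.086691) / 5.5264 = 0.0238 eV.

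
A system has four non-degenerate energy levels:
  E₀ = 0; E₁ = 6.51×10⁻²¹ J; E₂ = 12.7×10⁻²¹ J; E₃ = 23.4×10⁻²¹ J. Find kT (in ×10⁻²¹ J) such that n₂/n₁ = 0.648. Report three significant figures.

n₂/n₁ = exp[−(E₂−E₁)/kT] = 0.648.
⇒ (E₂−E₁)/kT = ln(1/0.648) = ln(1.5432) = 0.43386.
kT = 6.19 ×10⁻²¹ J / 0.43386 = 14.3 ×10⁻²¹ J.

14.3 ×10⁻²¹ J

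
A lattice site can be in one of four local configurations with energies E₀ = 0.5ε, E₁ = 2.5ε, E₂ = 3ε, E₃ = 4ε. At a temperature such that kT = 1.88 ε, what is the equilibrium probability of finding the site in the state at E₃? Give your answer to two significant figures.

Eᵢ/kT = 0.2660, 1.330, 1.596, 2.128.
Z = Σ e^(−Eᵢ/kT) = e^(−0.2660) + e^(−1.330) + e^(−1.596) + e^(−2.128) = 0.7664 + 0.2645 + 0.2027 + 0.1191 = 1.353.
P₃ = e^(−E₃/kT) / Z = 0.1191/1.353 = 0.088.

0.088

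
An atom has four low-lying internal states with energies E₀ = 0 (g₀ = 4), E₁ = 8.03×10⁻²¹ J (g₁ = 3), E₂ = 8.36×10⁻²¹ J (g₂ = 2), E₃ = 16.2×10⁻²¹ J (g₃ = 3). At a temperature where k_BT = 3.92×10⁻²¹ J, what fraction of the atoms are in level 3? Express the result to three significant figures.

Eᵢ/kT = 0, 2.0485, 2.1327, 4.1327.
Z = Σ gᵢe^(−Eᵢ/kT) = 4·e^(−0) + 3·e^(−2.0485) + 2·e^(−2.1327) + 3·e^(−4.1327) = 4.0000 + 0.38678 + 0.23703 + 0.048119 = 4.6719.
P₃ = g₃ e^(−E₃/kT) / Z = 0.048119/4.6719 = 0.0103.

0.0103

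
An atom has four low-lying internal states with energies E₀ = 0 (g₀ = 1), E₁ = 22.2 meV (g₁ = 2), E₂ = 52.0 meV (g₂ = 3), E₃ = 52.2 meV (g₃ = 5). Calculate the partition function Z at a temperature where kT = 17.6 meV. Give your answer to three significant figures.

Eᵢ/kT = 0, 1.2614, 2.9545, 2.9659.
Z = Σ gᵢe^(−Eᵢ/kT) = 1·e^(−0) + 2·e^(−1.2614) + 3·e^(−2.9545) + 5·e^(−2.9659) = 1.0000 + 0.56651 + 0.15631 + 0.25757 = 1.9804.

Z = 1.98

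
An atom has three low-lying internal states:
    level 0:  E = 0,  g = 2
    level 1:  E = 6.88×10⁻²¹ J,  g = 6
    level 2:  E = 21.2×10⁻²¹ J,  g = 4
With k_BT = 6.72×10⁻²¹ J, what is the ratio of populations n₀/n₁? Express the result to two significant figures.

n₀/n₁ = (g₀/g₁) exp[−(E₀−E₁)/kT] = (2/6) × exp(−(-6.88 ×10⁻²¹ J)/(6.72 ×10⁻²¹ J)) = (2/6) × exp(1.024) = 0.93.

0.93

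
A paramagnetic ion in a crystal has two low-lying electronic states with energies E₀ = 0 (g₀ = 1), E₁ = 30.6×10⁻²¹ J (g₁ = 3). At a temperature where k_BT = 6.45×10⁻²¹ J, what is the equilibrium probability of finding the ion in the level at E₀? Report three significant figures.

Eᵢ/kT = 0, 4.7442.
Z = Σ gᵢe^(−Eᵢ/kT) = 1·e^(−0) + 3·e^(−4.7442) = 1.0000 + 0.026106 = 1.0261.
P₀ = g₀ e^(−E₀/kT) / Z = 1.0000/1.0261 = 0.975.

0.975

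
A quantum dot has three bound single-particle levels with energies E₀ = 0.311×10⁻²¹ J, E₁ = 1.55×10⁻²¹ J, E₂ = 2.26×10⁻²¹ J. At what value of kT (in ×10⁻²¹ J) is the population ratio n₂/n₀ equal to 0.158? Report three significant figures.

1.06 ×10⁻²¹ J

n₂/n₀ = exp[−(E₂−E₀)/kT] = 0.158.
⇒ (E₂−E₀)/kT = ln(1/0.158) = ln(6.3291) = 1.8452.
kT = 1.949 ×10⁻²¹ J / 1.8452 = 1.06 ×10⁻²¹ J.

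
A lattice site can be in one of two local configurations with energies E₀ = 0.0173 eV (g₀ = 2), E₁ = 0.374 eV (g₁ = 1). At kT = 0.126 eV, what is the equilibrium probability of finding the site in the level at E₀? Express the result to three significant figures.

0.971

Eᵢ/kT = 0.13730, 2.9683.
Z = Σ gᵢe^(−Eᵢ/kT) = 2·e^(−0.13730) + 1·e^(−2.9683) = 1.7434 + 0.051391 = 1.7948.
P₀ = g₀ e^(−E₀/kT) / Z = 1.7434/1.7948 = 0.971.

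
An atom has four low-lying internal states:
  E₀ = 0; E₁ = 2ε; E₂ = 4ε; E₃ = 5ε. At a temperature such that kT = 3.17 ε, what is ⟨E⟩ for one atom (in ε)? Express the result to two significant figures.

Eᵢ/kT = 0, 0.6309, 1.262, 1.577.
Z = Σ e^(−Eᵢ/kT) = e^(−0) + e^(−0.6309) + e^(−1.262) + e^(−1.577) = 1.000 + 0.5321 + 0.2831 + 0.2066 = 2.022.
⟨E⟩ = Σ Eᵢ e^(−Eᵢ/kT) / Z = (0·1.000 + 2·0.5321 + 4·0.2831 + 5·0.2066) / 2.022 = 1.6 ε.

1.6 ε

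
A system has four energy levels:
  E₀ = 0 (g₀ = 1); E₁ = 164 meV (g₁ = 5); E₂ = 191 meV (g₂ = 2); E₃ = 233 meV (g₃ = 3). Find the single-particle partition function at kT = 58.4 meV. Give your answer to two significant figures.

Z = 1.4

Eᵢ/kT = 0, 2.808, 3.271, 3.990.
Z = Σ gᵢe^(−Eᵢ/kT) = 1·e^(−0) + 5·e^(−2.808) + 2·e^(−3.271) + 3·e^(−3.990) = 1.000 + 0.3016 + 0.07594 + 0.05550 = 1.433.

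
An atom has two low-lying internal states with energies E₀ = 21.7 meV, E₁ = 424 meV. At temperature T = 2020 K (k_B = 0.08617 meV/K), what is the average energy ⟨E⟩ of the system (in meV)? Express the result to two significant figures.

k_BT = 0.08617 × 2020 K = 174.1 meV.
Eᵢ/kT = 0.1246, 2.435.
Z = Σ e^(−Eᵢ/kT) = e^(−0.1246) + e^(−2.435) = 0.8828 + 0.08760 = 0.9704.
⟨E⟩ = Σ Eᵢ e^(−Eᵢ/kT) / Z = (21.7·0.8828 + 424·0.08760) / 0.9704 = 58 meV.

58 meV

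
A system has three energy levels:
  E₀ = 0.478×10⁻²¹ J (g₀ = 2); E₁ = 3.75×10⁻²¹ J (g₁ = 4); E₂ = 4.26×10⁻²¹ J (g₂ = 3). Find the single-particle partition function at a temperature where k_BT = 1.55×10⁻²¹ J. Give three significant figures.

Z = 2.02

Eᵢ/kT = 0.30839, 2.4194, 2.7484.
Z = Σ gᵢe^(−Eᵢ/kT) = 2·e^(−0.30839) + 4·e^(−2.4194) + 3·e^(−2.7484) = 1.4693 + 0.35590 + 0.19209 = 2.0173.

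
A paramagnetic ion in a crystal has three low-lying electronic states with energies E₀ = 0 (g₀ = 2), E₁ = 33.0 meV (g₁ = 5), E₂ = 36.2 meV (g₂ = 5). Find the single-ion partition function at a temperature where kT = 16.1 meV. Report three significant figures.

Z = 3.17

Eᵢ/kT = 0, 2.0497, 2.2484.
Z = Σ gᵢe^(−Eᵢ/kT) = 2·e^(−0) + 5·e^(−2.0497) + 5·e^(−2.2484) = 2.0000 + 0.64387 + 0.52784 = 3.1717.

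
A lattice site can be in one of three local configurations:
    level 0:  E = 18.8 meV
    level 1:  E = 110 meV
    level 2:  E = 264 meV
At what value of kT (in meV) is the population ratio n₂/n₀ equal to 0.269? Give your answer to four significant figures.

n₂/n₀ = exp[−(E₂−E₀)/kT] = 0.269.
⇒ (E₂−E₀)/kT = ln(1/0.269) = ln(3.71747) = 1.31304.
kT = 245.2 meV / 1.31304 = 186.7 meV.

186.7 meV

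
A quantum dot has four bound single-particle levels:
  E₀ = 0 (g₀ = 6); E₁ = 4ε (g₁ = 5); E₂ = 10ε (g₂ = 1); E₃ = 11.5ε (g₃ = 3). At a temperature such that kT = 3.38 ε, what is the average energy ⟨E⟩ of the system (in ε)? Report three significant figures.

1.01 ε

Eᵢ/kT = 0, 1.1834, 2.9586, 3.4024.
Z = Σ gᵢe^(−Eᵢ/kT) = 6·e^(−0) + 5·e^(−1.1834) + 1·e^(−2.9586) + 3·e^(−3.4024) = 6.0000 + 1.5312 + 0.051892 + 0.099880 = 7.6830.
⟨E⟩ = Σ Eᵢ gᵢe^(−Eᵢ/kT) / Z = (0·6.0000 + 4·1.5312 + 10·0.051892 + 11.5·0.099880) / 7.6830 = 1.01 ε.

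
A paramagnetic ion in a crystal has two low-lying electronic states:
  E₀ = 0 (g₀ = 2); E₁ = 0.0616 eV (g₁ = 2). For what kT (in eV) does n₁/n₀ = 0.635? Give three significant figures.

0.136 eV

n₁/n₀ = (g₁/g₀) exp[−(E₁−E₀)/kT] = 0.635.
⇒ (E₁−E₀)/kT = ln((2/2)/0.635) = ln(1.5748) = 0.45413.
kT = 0.0616 eV / 0.45413 = 0.136 eV.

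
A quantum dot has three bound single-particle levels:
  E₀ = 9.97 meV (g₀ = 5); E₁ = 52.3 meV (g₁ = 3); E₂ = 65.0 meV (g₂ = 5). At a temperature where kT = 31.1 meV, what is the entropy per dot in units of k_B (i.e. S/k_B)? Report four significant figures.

Eᵢ/kT = 0.320579, 1.68167, 2.09003.
Z = Σ gᵢe^(−Eᵢ/kT) = 5·e^(−0.320579) + 3·e^(−1.68167) + 5·e^(−2.09003) = 3.62864 + 0.558189 + 0.618417 = 4.80525.
⟨E⟩ = Σ EᵢPᵢ = 21.9693 meV.
S/k_B = ln Z + ⟨E⟩/kT = ln(4.80525) + 21.9693/31.1 = 1.56971 + 0.706408 = 2.276.

2.276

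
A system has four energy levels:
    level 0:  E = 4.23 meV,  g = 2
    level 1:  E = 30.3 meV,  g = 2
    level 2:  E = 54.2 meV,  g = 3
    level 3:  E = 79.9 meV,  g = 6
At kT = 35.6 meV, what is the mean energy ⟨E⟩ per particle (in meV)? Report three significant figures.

30.5 meV

Eᵢ/kT = 0.11882, 0.85112, 1.5225, 2.2444.
Z = Σ gᵢe^(−Eᵢ/kT) = 2·e^(−0.11882) + 2·e^(−0.85112) + 3·e^(−1.5225) + 6·e^(−2.2444) = 1.7759 + 0.85387 + 0.65450 + 0.63595 = 3.9202.
⟨E⟩ = Σ Eᵢ gᵢe^(−Eᵢ/kT) / Z = (4.23·1.7759 + 30.3·0.85387 + 54.2·0.65450 + 79.9·0.63595) / 3.9202 = 30.5 meV.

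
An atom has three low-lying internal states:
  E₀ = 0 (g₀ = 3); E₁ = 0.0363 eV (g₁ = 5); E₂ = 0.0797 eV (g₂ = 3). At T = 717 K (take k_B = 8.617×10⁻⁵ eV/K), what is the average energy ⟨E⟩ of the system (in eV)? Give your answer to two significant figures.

k_BT = 8.617×10⁻⁵ × 717 K = 0.06178 eV.
Eᵢ/kT = 0, 0.5876, 1.290.
Z = Σ gᵢe^(−Eᵢ/kT) = 3·e^(−0) + 5·e^(−0.5876) + 3·e^(−1.290) = 3.000 + 2.778 + 0.8258 = 6.604.
⟨E⟩ = Σ Eᵢ gᵢe^(−Eᵢ/kT) / Z = (0·3.000 + 0.0363·2.778 + 0.0797·0.8258) / 6.604 = 0.025 eV.

0.025 eV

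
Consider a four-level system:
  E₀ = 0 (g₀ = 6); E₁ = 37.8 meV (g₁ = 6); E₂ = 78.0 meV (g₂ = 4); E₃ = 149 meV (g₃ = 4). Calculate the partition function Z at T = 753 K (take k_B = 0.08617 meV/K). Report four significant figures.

Z = 10.96

k_BT = 0.08617 × 753 K = 64.8860 meV.
Eᵢ/kT = 0, 0.582560, 1.20211, 2.29634.
Z = Σ gᵢe^(−Eᵢ/kT) = 6·e^(−0) + 6·e^(−0.582560) + 4·e^(−1.20211) + 4·e^(−2.29634) = 6.00000 + 3.35080 + 1.20224 + 0.402506 = 10.9555.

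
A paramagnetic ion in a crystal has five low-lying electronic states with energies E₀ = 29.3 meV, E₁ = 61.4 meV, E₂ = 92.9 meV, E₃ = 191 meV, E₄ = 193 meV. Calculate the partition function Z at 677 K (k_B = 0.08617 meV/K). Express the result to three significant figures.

k_BT = 0.08617 × 677 K = 58.337 meV.
Eᵢ/kT = 0.50225, 1.0525, 1.5925, 3.2741, 3.3084.
Z = Σ e^(−Eᵢ/kT) = e^(−0.50225) + e^(−1.0525) + e^(−1.5925) + e^(−3.2741) + e^(−3.3084) = 0.60517 + 0.34906 + 0.20342 + 0.037851 + 0.036575 = 1.2321.

Z = 1.23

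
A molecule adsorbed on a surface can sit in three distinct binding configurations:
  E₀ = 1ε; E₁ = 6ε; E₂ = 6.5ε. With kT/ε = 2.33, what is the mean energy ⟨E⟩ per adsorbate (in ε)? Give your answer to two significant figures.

1.9 ε

Eᵢ/kT = 0.4292, 2.575, 2.790.
Z = Σ e^(−Eᵢ/kT) = e^(−0.4292) + e^(−2.575) + e^(−2.790) = 0.6510 + 0.07615 + 0.06142 = 0.7886.
⟨E⟩ = Σ Eᵢ e^(−Eᵢ/kT) / Z = (1·0.6510 + 6·0.07615 + 6.5·0.06142) / 0.7886 = 1.9 ε.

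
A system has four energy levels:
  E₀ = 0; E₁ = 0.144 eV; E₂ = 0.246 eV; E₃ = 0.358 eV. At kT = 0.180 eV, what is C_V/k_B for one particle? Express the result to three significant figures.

Eᵢ/kT = 0, 0.80000, 1.3667, 1.9889.
Z = Σ e^(−Eᵢ/kT) = e^(−0) + e^(−0.80000) + e^(−1.3667) + e^(−1.9889) = 1.0000 + 0.44933 + 0.25495 + 0.13685 = 1.8411.
⟨E⟩ = 0.095820 eV, ⟨E²⟩ = 0.022967 eV².
C_V/k_B = (⟨E²⟩ − ⟨E⟩²)/(kT)² = (0.022967 − 0.0091815)/0.032400 = 0.425.

0.425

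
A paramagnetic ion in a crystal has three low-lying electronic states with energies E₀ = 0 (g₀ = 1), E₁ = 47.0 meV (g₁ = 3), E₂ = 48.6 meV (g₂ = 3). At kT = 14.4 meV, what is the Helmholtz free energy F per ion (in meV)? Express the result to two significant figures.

Eᵢ/kT = 0, 3.264, 3.375.
Z = Σ gᵢe^(−Eᵢ/kT) = 1·e^(−0) + 3·e^(−3.264) + 3·e^(−3.375) = 1.000 + 0.1147 + 0.1027 = 1.217.
F = −kT ln Z = −14.4 × ln(1.217) = −14.4 × 0.1964 = -2.8 meV.

-2.8 meV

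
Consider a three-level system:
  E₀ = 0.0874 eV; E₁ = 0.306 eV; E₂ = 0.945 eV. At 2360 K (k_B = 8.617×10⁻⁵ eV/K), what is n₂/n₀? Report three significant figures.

0.0147

k_BT = 8.617×10⁻⁵ × 2360 K = 0.20336 eV.
n₂/n₀ = exp[−(E₂−E₀)/kT] = exp(−(0.8576 eV)/(0.20336 eV)) = exp(-4.2172) = 0.0147.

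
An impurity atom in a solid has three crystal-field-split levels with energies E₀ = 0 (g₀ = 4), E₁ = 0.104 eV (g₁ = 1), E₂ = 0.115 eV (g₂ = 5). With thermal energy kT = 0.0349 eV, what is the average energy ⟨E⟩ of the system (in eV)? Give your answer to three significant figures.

0.00628 eV

Eᵢ/kT = 0, 2.9799, 3.2951.
Z = Σ gᵢe^(−Eᵢ/kT) = 4·e^(−0) + 1·e^(−2.9799) + 5·e^(−3.2951) = 4.0000 + 0.050798 + 0.18532 = 4.2361.
⟨E⟩ = Σ Eᵢ gᵢe^(−Eᵢ/kT) / Z = (0·4.0000 + 0.104·0.050798 + 0.115·0.18532) / 4.2361 = 0.00628 eV.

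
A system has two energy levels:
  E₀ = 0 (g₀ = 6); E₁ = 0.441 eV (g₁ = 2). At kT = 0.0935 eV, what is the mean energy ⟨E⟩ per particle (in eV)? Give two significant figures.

0.0013 eV

Eᵢ/kT = 0, 4.717.
Z = Σ gᵢe^(−Eᵢ/kT) = 6·e^(−0) + 2·e^(−4.717) = 6.000 + 0.01788 = 6.018.
⟨E⟩ = Σ Eᵢ gᵢe^(−Eᵢ/kT) / Z = (0·6.000 + 0.441·0.01788) / 6.018 = 0.0013 eV.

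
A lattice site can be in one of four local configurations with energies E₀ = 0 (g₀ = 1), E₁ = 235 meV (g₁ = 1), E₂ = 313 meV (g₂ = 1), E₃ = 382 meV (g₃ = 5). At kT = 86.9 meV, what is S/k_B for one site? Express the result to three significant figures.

Eᵢ/kT = 0, 2.7043, 3.6018, 4.3959.
Z = Σ gᵢe^(−Eᵢ/kT) = 1·e^(−0) + 1·e^(−2.7043) + 1·e^(−3.6018) + 5·e^(−4.3959) = 1.0000 + 0.066917 + 0.027275 + 0.061639 = 1.1558.
⟨E⟩ = Σ EᵢPᵢ = 41.364 meV.
S/k_B = ln Z + ⟨E⟩/kT = ln(1.1558) + 41.364/86.9 = 0.14479 + 0.47600 = 0.621.

0.621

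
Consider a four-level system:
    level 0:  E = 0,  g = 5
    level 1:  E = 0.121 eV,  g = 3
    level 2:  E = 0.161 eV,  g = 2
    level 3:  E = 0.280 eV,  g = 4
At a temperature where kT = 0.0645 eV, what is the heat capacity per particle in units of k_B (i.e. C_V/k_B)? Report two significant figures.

Eᵢ/kT = 0, 1.876, 2.496, 4.341.
Z = Σ gᵢe^(−Eᵢ/kT) = 5·e^(−0) + 3·e^(−1.876) + 2·e^(−2.496) + 4·e^(−4.341) = 5.000 + 0.4596 + 0.1648 + 0.05209 = 5.676.
⟨E⟩ = 0.01704 eV, ⟨E²⟩ = 0.002658 eV².
C_V/k_B = (⟨E²⟩ − ⟨E⟩²)/(kT)² = (0.002658 − 0.0002904)/0.004160 = 0.57.

0.57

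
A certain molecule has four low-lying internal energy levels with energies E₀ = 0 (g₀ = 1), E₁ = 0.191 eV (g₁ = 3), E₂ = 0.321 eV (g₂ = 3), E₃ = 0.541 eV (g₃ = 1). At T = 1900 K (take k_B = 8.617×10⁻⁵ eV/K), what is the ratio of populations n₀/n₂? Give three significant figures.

k_BT = 8.617×10⁻⁵ × 1900 K = 0.16372 eV.
n₀/n₂ = (g₀/g₂) exp[−(E₀−E₂)/kT] = (1/3) × exp(−(-0.321 eV)/(0.16372 eV)) = (1/3) × exp(1.9607) = 2.37.

2.37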